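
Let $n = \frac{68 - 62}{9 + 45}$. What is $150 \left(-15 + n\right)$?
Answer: $- \frac{6700}{3} \approx -2233.3$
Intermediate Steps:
$n = \frac{1}{9}$ ($n = \frac{6}{54} = 6 \cdot \frac{1}{54} = \frac{1}{9} \approx 0.11111$)
$150 \left(-15 + n\right) = 150 \left(-15 + \frac{1}{9}\right) = 150 \left(- \frac{134}{9}\right) = - \frac{6700}{3}$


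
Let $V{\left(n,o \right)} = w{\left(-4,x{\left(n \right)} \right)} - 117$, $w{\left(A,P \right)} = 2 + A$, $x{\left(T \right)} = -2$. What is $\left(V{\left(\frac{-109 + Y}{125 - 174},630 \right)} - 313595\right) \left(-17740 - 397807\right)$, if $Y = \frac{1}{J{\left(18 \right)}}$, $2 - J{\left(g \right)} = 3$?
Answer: $130362911558$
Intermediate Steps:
$J{\left(g \right)} = -1$ ($J{\left(g \right)} = 2 - 3 = -1$)
$Y = -1$ ($Y = \frac{1}{-1} = -1$)
$V{\left(n,o \right)} = -119$ ($V{\left(n,o \right)} = \left(2 - 4\right) - 117 = -2 - 117 = -119$)
$\left(V{\left(\frac{-109 + Y}{125 - 174},630 \right)} - 313595\right) \left(-17740 - 397807\right) = \left(-119 - 313595\right) \left(-17740 - 397807\right) = \left(-313714\right) \left(-415547\right) = 130362911558$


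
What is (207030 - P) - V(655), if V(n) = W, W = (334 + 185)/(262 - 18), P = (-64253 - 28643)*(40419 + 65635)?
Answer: 2403936656497/244 ≈ 9.8522e+9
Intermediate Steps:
P = -9851992384 (P = -92896*106054 = -9851992384)
W = 519/244 ≈ 2.1270
V(n) = 519/244
(207030 - P) - V(655) = (207030 - 1*(-9851992384)) - 1*519/244 = (207030 + 9851992384) - 519/244 = 9852199414 - 519/244 = 2403936656497/244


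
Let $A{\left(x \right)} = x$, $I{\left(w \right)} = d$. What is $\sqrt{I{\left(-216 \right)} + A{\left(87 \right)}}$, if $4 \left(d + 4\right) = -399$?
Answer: $\frac{i \sqrt{67}}{2} \approx 4.0927 i$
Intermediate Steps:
$d = - \frac{415}{4}$ ($d = -4 + \frac{1}{4} \left(-399\right) = -4 - \frac{399}{4} = - \frac{415}{4} \approx -103.75$)
$I{\left(w \right)} = - \frac{415}{4}$
$\sqrt{I{\left(-216 \right)} + A{\left(87 \right)}} = \sqrt{- \frac{415}{4} + 87} = \sqrt{- \frac{67}{4}} = \frac{i \sqrt{67}}{2}$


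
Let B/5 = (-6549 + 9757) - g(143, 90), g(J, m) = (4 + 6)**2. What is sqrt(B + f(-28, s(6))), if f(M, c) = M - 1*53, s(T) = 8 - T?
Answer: sqrt(15459) ≈ 124.33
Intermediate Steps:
g(J, m) = 100 (g(J, m) = 10**2 = 100)
f(M, c) = -53 + M (f(M, c) = M - 53 = -53 + M)
B = 15540 (B = 5*((-6549 + 9757) - 1*100) = 5*(3208 - 100) = 5*3108 = 15540)
sqrt(B + f(-28, s(6))) = sqrt(15540 + (-53 - 28)) = sqrt(15540 - 81) = sqrt(15459)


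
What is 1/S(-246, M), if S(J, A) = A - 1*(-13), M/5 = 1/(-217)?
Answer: 217/2816 ≈ 0.077060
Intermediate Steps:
M = -5/217 (M = 5/(-217) = 5*(-1/217) = -5/217 ≈ -0.023041)
S(J, A) = 13 + A (S(J, A) = A + 13 = 13 + A)
1/S(-246, M) = 1/(13 - 5/217) = 1/(2816/217) = 217/2816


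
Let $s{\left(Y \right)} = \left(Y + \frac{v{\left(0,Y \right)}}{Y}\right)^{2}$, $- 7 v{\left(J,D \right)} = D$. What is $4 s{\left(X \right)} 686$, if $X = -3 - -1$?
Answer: $12600$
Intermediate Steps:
$v{\left(J,D \right)} = - \frac{D}{7}$
$X = -2$ ($X = -3 + 1 = -2$)
$s{\left(Y \right)} = \left(- \frac{1}{7} + Y\right)^{2}$ ($s{\left(Y \right)} = \left(Y + \frac{\left(- \frac{1}{7}\right) Y}{Y}\right)^{2} = \left(Y - \frac{1}{7}\right)^{2} = \left(- \frac{1}{7} + Y\right)^{2}$)
$4 s{\left(X \right)} 686 = 4 \frac{\left(-1 + 7 \left(-2\right)\right)^{2}}{49} \cdot 686 = 4 \frac{\left(-1 - 14\right)^{2}}{49} \cdot 686 = 4 \frac{\left(-15\right)^{2}}{49} \cdot 686 = 4 \cdot \frac{1}{49} \cdot 225 \cdot 686 = 4 \cdot \frac{225}{49} \cdot 686 = \frac{900}{49} \cdot 686 = 12600$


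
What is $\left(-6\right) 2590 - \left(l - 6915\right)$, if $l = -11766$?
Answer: $3141$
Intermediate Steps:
$\left(-6\right) 2590 - \left(l - 6915\right) = \left(-6\right) 2590 - \left(-11766 - 6915\right) = -15540 - -18681 = -15540 + 18681 = 3141$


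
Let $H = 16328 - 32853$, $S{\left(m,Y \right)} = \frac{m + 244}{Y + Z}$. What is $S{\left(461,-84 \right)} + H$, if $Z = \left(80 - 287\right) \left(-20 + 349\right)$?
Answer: $- \frac{375596960}{22729} \approx -16525.0$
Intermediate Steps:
$Z = -68103$ ($Z = \left(-207\right) 329 = -68103$)
$S{\left(m,Y \right)} = \frac{244 + m}{-68103 + Y}$ ($S{\left(m,Y \right)} = \frac{m + 244}{Y - 68103} = \frac{244 + m}{-68103 + Y}$)
$H = -16525$ ($H = 16328 - 32853 = -16525$)
$S{\left(461,-84 \right)} + H = \frac{244 + 461}{-68103 - 84} - 16525 = \frac{1}{-68187} \cdot 705 - 16525 = \left(- \frac{1}{68187}\right) 705 - 16525 = - \frac{235}{22729} - 16525 = - \frac{375596960}{22729}$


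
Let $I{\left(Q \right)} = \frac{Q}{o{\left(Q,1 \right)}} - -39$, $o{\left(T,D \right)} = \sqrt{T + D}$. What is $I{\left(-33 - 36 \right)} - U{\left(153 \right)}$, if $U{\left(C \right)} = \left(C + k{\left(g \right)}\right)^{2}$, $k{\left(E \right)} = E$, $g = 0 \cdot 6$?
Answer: $-23370 + \frac{69 i \sqrt{17}}{34} \approx -23370.0 + 8.3675 i$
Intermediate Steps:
$g = 0$
$o{\left(T,D \right)} = \sqrt{D + T}$
$U{\left(C \right)} = C^{2}$ ($U{\left(C \right)} = \left(C + 0\right)^{2} = C^{2}$)
$I{\left(Q \right)} = 39 + \frac{Q}{\sqrt{1 + Q}}$ ($I{\left(Q \right)} = \frac{Q}{\sqrt{1 + Q}} - -39 = \frac{Q}{\sqrt{1 + Q}} + 39 = 39 + \frac{Q}{\sqrt{1 + Q}}$)
$I{\left(-33 - 36 \right)} - U{\left(153 \right)} = \left(39 + \frac{-33 - 36}{\sqrt{1 - 69}}\right) - 153^{2} = \left(39 + \frac{-33 - 36}{\sqrt{1 - 69}}\right) - 23409 = \left(39 - \frac{69}{\sqrt{1 - 69}}\right) - 23409 = \left(39 - \frac{69}{2 i \sqrt{17}}\right) - 23409 = \left(39 - 69 \left(- \frac{i \sqrt{17}}{34}\right)\right) - 23409 = \left(39 + \frac{69 i \sqrt{17}}{34}\right) - 23409 = -23370 + \frac{69 i \sqrt{17}}{34}$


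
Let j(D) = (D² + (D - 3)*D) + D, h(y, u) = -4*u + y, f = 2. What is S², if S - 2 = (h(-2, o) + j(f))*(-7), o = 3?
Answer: 5184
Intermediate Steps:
h(y, u) = y - 4*u
j(D) = D + D² + D*(-3 + D) (j(D) = (D² + (-3 + D)*D) + D = (D² + D*(-3 + D)) + D = D + D² + D*(-3 + D))
S = 72 (S = 2 + ((-2 - 4*3) + 2*2*(-1 + 2))*(-7) = 2 + ((-2 - 12) + 2*2*1)*(-7) = 2 + (-14 + 4)*(-7) = 2 - 10*(-7) = 2 + 70 = 72)
S² = 72² = 5184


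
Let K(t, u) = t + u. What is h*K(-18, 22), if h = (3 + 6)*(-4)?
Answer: -144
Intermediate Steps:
h = -36 (h = 9*(-4) = -36)
h*K(-18, 22) = -36*(-18 + 22) = -36*4 = -144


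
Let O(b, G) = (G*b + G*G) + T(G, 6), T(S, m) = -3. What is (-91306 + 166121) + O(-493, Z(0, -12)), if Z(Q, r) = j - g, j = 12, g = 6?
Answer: 71890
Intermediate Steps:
Z(Q, r) = 6 (Z(Q, r) = 12 - 1*6 = 12 - 6 = 6)
O(b, G) = -3 + G² + G*b (O(b, G) = (G*b + G*G) - 3 = (G*b + G²) - 3 = (G² + G*b) - 3 = -3 + G² + G*b)
(-91306 + 166121) + O(-493, Z(0, -12)) = (-91306 + 166121) + (-3 + 6² + 6*(-493)) = 74815 + (-3 + 36 - 2958) = 74815 - 2925 = 71890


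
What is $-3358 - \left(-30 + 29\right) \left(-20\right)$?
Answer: $-3378$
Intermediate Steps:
$-3358 - \left(-30 + 29\right) \left(-20\right) = -3358 - \left(-1\right) \left(-20\right) = -3358 - 20 = -3378$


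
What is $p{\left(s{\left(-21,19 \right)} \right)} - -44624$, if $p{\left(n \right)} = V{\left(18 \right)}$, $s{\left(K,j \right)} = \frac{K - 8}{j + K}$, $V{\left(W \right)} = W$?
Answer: $44642$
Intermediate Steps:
$s{\left(K,j \right)} = \frac{-8 + K}{K + j}$
$p{\left(n \right)} = 18$
$p{\left(s{\left(-21,19 \right)} \right)} - -44624 = 18 - -44624 = 18 + 44624 = 44642$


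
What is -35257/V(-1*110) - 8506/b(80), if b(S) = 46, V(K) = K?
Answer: 343081/2530 ≈ 135.61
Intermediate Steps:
-35257/V(-1*110) - 8506/b(80) = -35257/((-1*110)) - 8506/46 = -35257/(-110) - 8506*1/46 = -35257*(-1/110) - 4253/23 = 35257/110 - 4253/23 = 343081/2530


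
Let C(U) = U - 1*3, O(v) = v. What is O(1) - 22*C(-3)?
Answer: 133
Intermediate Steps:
C(U) = -3 + U (C(U) = U - 3 = -3 + U)
O(1) - 22*C(-3) = 1 - 22*(-3 - 3) = 1 - 22*(-6) = 1 + 132 = 133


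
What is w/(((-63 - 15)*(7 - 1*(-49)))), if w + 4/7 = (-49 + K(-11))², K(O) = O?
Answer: -6299/7644 ≈ -0.82405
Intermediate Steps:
w = 25196/7 (w = -4/7 + (-49 - 11)² = -4/7 + (-60)² = -4/7 + 3600 = 25196/7 ≈ 3599.4)
w/(((-63 - 15)*(7 - 1*(-49)))) = 25196/(7*(((-63 - 15)*(7 - 1*(-49))))) = 25196/(7*((-78*(7 + 49)))) = 25196/(7*((-78*56))) = (25196/7)/(-4368) = (25196/7)*(-1/4368) = -6299/7644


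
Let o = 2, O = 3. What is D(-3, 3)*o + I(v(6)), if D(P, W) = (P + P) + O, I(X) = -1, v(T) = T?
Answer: -7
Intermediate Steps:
D(P, W) = 3 + 2*P (D(P, W) = (P + P) + 3 = 2*P + 3 = 3 + 2*P)
D(-3, 3)*o + I(v(6)) = (3 + 2*(-3))*2 - 1 = (3 - 6)*2 - 1 = -3*2 - 1 = -6 - 1 = -7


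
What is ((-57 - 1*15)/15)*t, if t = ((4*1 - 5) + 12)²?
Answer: -2904/5 ≈ -580.80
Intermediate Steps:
t = 121 (t = ((4 - 5) + 12)² = (-1 + 12)² = 11² = 121)
((-57 - 1*15)/15)*t = ((-57 - 1*15)/15)*121 = ((-57 - 15)*(1/15))*121 = -72*1/15*121 = -24/5*121 = -2904/5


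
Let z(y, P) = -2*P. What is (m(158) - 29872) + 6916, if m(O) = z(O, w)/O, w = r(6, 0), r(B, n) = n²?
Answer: -22956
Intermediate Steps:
w = 0 (w = 0² = 0)
m(O) = 0 (m(O) = (-2*0)/O = 0/O = 0)
(m(158) - 29872) + 6916 = (0 - 29872) + 6916 = -29872 + 6916 = -22956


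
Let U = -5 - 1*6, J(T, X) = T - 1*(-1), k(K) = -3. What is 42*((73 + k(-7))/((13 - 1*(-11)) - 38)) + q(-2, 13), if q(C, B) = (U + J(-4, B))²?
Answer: -14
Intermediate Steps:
J(T, X) = 1 + T (J(T, X) = T + 1 = 1 + T)
U = -11 (U = -5 - 6 = -11)
q(C, B) = 196 (q(C, B) = (-11 + (1 - 4))² = (-11 - 3)² = (-14)² = 196)
42*((73 + k(-7))/((13 - 1*(-11)) - 38)) + q(-2, 13) = 42*((73 - 3)/((13 - 1*(-11)) - 38)) + 196 = 42*(70/((13 + 11) - 38)) + 196 = 42*(70/(24 - 38)) + 196 = 42*(70/(-14)) + 196 = 42*(70*(-1/14)) + 196 = 42*(-5) + 196 = -210 + 196 = -14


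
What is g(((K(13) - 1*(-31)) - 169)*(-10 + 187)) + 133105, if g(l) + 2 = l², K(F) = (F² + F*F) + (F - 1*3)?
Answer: 1381742003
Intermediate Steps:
K(F) = -3 + F + 2*F² (K(F) = (F² + F²) + (F - 3) = 2*F² + (-3 + F) = -3 + F + 2*F²)
g(l) = -2 + l²
g(((K(13) - 1*(-31)) - 169)*(-10 + 187)) + 133105 = (-2 + ((((-3 + 13 + 2*13²) - 1*(-31)) - 169)*(-10 + 187))²) + 133105 = (-2 + ((((-3 + 13 + 2*169) + 31) - 169)*177)²) + 133105 = (-2 + ((((-3 + 13 + 338) + 31) - 169)*177)²) + 133105 = (-2 + (((348 + 31) - 169)*177)²) + 133105 = (-2 + ((379 - 169)*177)²) + 133105 = (-2 + (210*177)²) + 133105 = (-2 + 37170²) + 133105 = (-2 + 1381608900) + 133105 = 1381608898 + 133105 = 1381742003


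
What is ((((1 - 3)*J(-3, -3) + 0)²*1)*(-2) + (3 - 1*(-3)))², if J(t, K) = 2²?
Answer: 14884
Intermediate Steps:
J(t, K) = 4
((((1 - 3)*J(-3, -3) + 0)²*1)*(-2) + (3 - 1*(-3)))² = ((((1 - 3)*4 + 0)²*1)*(-2) + (3 - 1*(-3)))² = (((-2*4 + 0)²*1)*(-2) + (3 + 3))² = (((-8 + 0)²*1)*(-2) + 6)² = (((-8)²*1)*(-2) + 6)² = ((64*1)*(-2) + 6)² = (64*(-2) + 6)² = (-128 + 6)² = (-122)² = 14884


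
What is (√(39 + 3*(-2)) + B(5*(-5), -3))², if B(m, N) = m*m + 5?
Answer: (630 + √33)² ≈ 4.0417e+5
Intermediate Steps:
B(m, N) = 5 + m² (B(m, N) = m² + 5 = 5 + m²)
(√(39 + 3*(-2)) + B(5*(-5), -3))² = (√(39 + 3*(-2)) + (5 + (5*(-5))²))² = (√(39 - 6) + (5 + (-25)²))² = (√33 + (5 + 625))² = (√33 + 630)² = (630 + √33)²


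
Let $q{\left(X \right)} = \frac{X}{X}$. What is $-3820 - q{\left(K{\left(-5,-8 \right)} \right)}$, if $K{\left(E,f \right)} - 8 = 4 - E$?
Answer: $-3821$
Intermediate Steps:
$K{\left(E,f \right)} = 12 - E$ ($K{\left(E,f \right)} = 8 - \left(-4 + E\right) = 12 - E$)
$q{\left(X \right)} = 1$
$-3820 - q{\left(K{\left(-5,-8 \right)} \right)} = -3820 - 1 = -3821$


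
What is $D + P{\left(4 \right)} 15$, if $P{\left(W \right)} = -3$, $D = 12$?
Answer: $-33$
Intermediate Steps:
$D + P{\left(4 \right)} 15 = 12 - 45 = -33$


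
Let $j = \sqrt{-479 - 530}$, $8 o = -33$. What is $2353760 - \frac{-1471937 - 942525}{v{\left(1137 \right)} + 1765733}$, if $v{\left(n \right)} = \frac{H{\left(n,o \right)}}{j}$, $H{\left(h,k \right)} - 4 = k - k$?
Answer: $\frac{7404635145096687831734}{3145873344534617} + \frac{9657848 i \sqrt{1009}}{3145873344534617} \approx 2.3538 \cdot 10^{6} + 9.7518 \cdot 10^{-8} i$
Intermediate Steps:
$o = - \frac{33}{8}$ ($o = \frac{1}{8} \left(-33\right) = - \frac{33}{8} \approx -4.125$)
$j = i \sqrt{1009}$ ($j = \sqrt{-1009} = i \sqrt{1009} \approx 31.765 i$)
$H{\left(h,k \right)} = 4$ ($H{\left(h,k \right)} = 4 + \left(k - k\right) = 4 + 0 = 4$)
$v{\left(n \right)} = - \frac{4 i \sqrt{1009}}{1009}$ ($v{\left(n \right)} = \frac{4}{i \sqrt{1009}} = 4 \left(- \frac{i \sqrt{1009}}{1009}\right) = - \frac{4 i \sqrt{1009}}{1009}$)
$2353760 - \frac{-1471937 - 942525}{v{\left(1137 \right)} + 1765733} = 2353760 - \frac{-1471937 - 942525}{- \frac{4 i \sqrt{1009}}{1009} + 1765733} = 2353760 - - \frac{2414462}{1765733 - \frac{4 i \sqrt{1009}}{1009}} = 2353760 + \frac{2414462}{1765733 - \frac{4 i \sqrt{1009}}{1009}}$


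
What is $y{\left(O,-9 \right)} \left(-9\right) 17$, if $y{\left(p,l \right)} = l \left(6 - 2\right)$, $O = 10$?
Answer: $5508$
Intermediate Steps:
$y{\left(p,l \right)} = 4 l$ ($y{\left(p,l \right)} = l 4 = 4 l$)
$y{\left(O,-9 \right)} \left(-9\right) 17 = 4 \left(-9\right) \left(-9\right) 17 = \left(-36\right) \left(-9\right) 17 = 324 \cdot 17 = 5508$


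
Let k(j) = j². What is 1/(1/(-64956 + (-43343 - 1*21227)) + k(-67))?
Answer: 129526/581442213 ≈ 0.00022277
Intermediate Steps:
1/(1/(-64956 + (-43343 - 1*21227)) + k(-67)) = 1/(1/(-64956 + (-43343 - 1*21227)) + (-67)²) = 1/(1/(-64956 + (-43343 - 21227)) + 4489) = 1/(1/(-64956 - 64570) + 4489) = 1/(1/(-129526) + 4489) = 1/(-1/129526 + 4489) = 1/(581442213/129526) = 129526/581442213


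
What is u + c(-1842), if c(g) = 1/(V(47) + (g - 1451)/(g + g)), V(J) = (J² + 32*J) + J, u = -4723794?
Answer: -65448794130918/13855133 ≈ -4.7238e+6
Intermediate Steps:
V(J) = J² + 33*J
c(g) = 1/(3760 + (-1451 + g)/(2*g)) (c(g) = 1/(47*(33 + 47) + (g - 1451)/(g + g)) = 1/(47*80 + (-1451 + g)/((2*g))) = 1/(3760 + (-1451 + g)*(1/(2*g))) = 1/(3760 + (-1451 + g)/(2*g)))
u + c(-1842) = -4723794 + 2*(-1842)/(-1451 + 7521*(-1842)) = -4723794 + 2*(-1842)/(-1451 - 13853682) = -4723794 + 2*(-1842)/(-13855133) = -4723794 + 2*(-1842)*(-1/13855133) = -4723794 + 3684/13855133 = -65448794130918/13855133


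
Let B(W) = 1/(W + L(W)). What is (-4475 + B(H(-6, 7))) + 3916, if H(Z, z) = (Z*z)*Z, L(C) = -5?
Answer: -138072/247 ≈ -559.00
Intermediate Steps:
H(Z, z) = z*Z**2
B(W) = 1/(-5 + W) (B(W) = 1/(W - 5) = 1/(-5 + W))
(-4475 + B(H(-6, 7))) + 3916 = (-4475 + 1/(-5 + 7*(-6)**2)) + 3916 = (-4475 + 1/(-5 + 7*36)) + 3916 = (-4475 + 1/(-5 + 252)) + 3916 = (-4475 + 1/247) + 3916 = -1105324/247 + 3916 = -138072/247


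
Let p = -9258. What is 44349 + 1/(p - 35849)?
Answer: 2000450342/45107 ≈ 44349.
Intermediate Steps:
44349 + 1/(p - 35849) = 44349 + 1/(-9258 - 35849) = 44349 + 1/(-45107) = 44349 - 1/45107 = 2000450342/45107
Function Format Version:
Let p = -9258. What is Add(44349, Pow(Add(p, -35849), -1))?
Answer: Rational(2000450342, 45107) ≈ 44349.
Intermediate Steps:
Add(44349, Pow(Add(p, -35849), -1)) = Add(44349, Pow(Add(-9258, -35849), -1)) = Add(44349, Pow(-45107, -1)) = Add(44349, Rational(-1, 45107)) = Rational(2000450342, 45107)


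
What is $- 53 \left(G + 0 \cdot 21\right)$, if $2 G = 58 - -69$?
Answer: $- \frac{6731}{2} \approx -3365.5$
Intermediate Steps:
$G = \frac{127}{2}$ ($G = \frac{58 - -69}{2} = \frac{58 + 69}{2} = \frac{1}{2} \cdot 127 = \frac{127}{2} \approx 63.5$)
$- 53 \left(G + 0 \cdot 21\right) = - 53 \left(\frac{127}{2} + 0 \cdot 21\right) = - 53 \left(\frac{127}{2} + 0\right) = \left(-53\right) \frac{127}{2} = - \frac{6731}{2}$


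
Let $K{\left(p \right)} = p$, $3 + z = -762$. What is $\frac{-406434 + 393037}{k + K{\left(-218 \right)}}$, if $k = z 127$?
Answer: $\frac{13397}{97373} \approx 0.13758$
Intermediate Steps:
$z = -765$ ($z = -3 - 762 = -765$)
$k = -97155$ ($k = \left(-765\right) 127 = -97155$)
$\frac{-406434 + 393037}{k + K{\left(-218 \right)}} = \frac{-406434 + 393037}{-97155 - 218} = - \frac{13397}{-97373} = \left(-13397\right) \left(- \frac{1}{97373}\right) = \frac{13397}{97373}$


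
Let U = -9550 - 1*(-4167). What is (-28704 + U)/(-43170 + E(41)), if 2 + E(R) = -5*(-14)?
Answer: 34087/43102 ≈ 0.79084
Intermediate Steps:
E(R) = 68 (E(R) = -2 - 5*(-14) = -2 + 70 = 68)
U = -5383 (U = -9550 + 4167 = -5383)
(-28704 + U)/(-43170 + E(41)) = (-28704 - 5383)/(-43170 + 68) = -34087/(-43102) = -34087*(-1/43102) = 34087/43102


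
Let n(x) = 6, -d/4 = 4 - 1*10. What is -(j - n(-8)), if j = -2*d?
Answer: 54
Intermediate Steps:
d = 24 (d = -4*(4 - 1*10) = -4*(4 - 10) = -4*(-6) = 24)
j = -48 (j = -2*24 = -48)
-(j - n(-8)) = -(-48 - 1*6) = -(-48 - 6) = -1*(-54) = 54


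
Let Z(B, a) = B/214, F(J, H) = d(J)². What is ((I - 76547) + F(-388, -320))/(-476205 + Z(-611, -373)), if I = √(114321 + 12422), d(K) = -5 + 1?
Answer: 16377634/101908481 - 214*√126743/101908481 ≈ 0.15996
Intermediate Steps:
d(K) = -4
F(J, H) = 16 (F(J, H) = (-4)² = 16)
Z(B, a) = B/214 (Z(B, a) = B*(1/214) = B/214)
I = √126743 ≈ 356.01
((I - 76547) + F(-388, -320))/(-476205 + Z(-611, -373)) = ((√126743 - 76547) + 16)/(-476205 + (1/214)*(-611)) = ((-76547 + √126743) + 16)/(-476205 - 611/214) = (-76531 + √126743)/(-101908481/214) = (-76531 + √126743)*(-214/101908481) = 16377634/101908481 - 214*√126743/101908481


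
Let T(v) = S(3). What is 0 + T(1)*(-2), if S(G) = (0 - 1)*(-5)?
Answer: -10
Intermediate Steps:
S(G) = 5 (S(G) = -1*(-5) = 5)
T(v) = 5
0 + T(1)*(-2) = 0 + 5*(-2) = 0 - 10 = -10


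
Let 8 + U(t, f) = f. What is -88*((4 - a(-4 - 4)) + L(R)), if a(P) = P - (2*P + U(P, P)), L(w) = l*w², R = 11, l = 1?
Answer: -8888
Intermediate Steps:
U(t, f) = -8 + f
L(w) = w² (L(w) = 1*w² = w²)
a(P) = 8 - 2*P (a(P) = P - (2*P + (-8 + P)) = P - (-8 + 3*P) = P + (8 - 3*P) = 8 - 2*P)
-88*((4 - a(-4 - 4)) + L(R)) = -88*((4 - (8 - 2*(-4 - 4))) + 11²) = -88*((4 - (8 - 2*(-8))) + 121) = -88*((4 - (8 + 16)) + 121) = -88*((4 - 1*24) + 121) = -88*((4 - 24) + 121) = -88*(-20 + 121) = -88*101 = -8888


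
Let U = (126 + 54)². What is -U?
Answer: -32400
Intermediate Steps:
U = 32400 (U = 180² = 32400)
-U = -1*32400 = -32400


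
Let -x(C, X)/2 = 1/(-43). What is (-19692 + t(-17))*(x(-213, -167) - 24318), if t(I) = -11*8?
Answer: 481009120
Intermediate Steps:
x(C, X) = 2/43 (x(C, X) = -2/(-43) = -2*(-1/43) = 2/43)
t(I) = -88
(-19692 + t(-17))*(x(-213, -167) - 24318) = (-19692 - 88)*(2/43 - 24318) = -19780*(-1045672/43) = 481009120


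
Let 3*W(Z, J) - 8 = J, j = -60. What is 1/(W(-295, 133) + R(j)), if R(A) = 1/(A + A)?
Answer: 120/5639 ≈ 0.021280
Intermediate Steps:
W(Z, J) = 8/3 + J/3
R(A) = 1/(2*A)
1/(W(-295, 133) + R(j)) = 1/((8/3 + (⅓)*133) + (½)/(-60)) = 1/((8/3 + 133/3) + (½)*(-1/60)) = 1/(47 - 1/120) = 1/(5639/120) = 120/5639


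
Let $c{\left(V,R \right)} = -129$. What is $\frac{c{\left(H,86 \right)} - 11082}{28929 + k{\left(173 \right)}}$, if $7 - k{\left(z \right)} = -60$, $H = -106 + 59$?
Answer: $- \frac{11211}{28996} \approx -0.38664$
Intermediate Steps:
$H = -47$
$k{\left(z \right)} = 67$ ($k{\left(z \right)} = 7 - -60 = 7 + 60 = 67$)
$\frac{c{\left(H,86 \right)} - 11082}{28929 + k{\left(173 \right)}} = \frac{-129 - 11082}{28929 + 67} = - \frac{11211}{28996}$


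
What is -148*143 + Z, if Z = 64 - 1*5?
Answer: -21105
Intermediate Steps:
Z = 59 (Z = 64 - 5 = 59)
-148*143 + Z = -148*143 + 59 = -21164 + 59 = -21105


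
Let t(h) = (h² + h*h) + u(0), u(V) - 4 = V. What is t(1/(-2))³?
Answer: 729/8 ≈ 91.125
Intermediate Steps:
u(V) = 4 + V
t(h) = 4 + 2*h² (t(h) = (h² + h*h) + (4 + 0) = (h² + h²) + 4 = 2*h² + 4 = 4 + 2*h²)
t(1/(-2))³ = (4 + 2*(1/(-2))²)³ = (4 + 2*(1*(-½))²)³ = (4 + 2*(-½)²)³ = (4 + 2*(¼))³ = (4 + ½)³ = (9/2)³ = 729/8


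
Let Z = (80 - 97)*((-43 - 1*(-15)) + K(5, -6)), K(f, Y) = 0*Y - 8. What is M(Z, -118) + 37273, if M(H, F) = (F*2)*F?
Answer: 65121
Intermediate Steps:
K(f, Y) = -8 (K(f, Y) = 0 - 8 = -8)
Z = 612 (Z = (80 - 97)*((-43 - 1*(-15)) - 8) = -17*((-43 + 15) - 8) = -17*(-28 - 8) = -17*(-36) = 612)
M(H, F) = 2*F² (M(H, F) = (2*F)*F = 2*F²)
M(Z, -118) + 37273 = 2*(-118)² + 37273 = 2*13924 + 37273 = 27848 + 37273 = 65121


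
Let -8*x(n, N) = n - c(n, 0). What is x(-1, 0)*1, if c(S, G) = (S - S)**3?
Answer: 1/8 ≈ 0.12500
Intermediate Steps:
c(S, G) = 0 (c(S, G) = 0**3 = 0)
x(n, N) = -n/8 (x(n, N) = -(n - 1*0)/8 = -(n + 0)/8 = -n/8)
x(-1, 0)*1 = -1/8*(-1)*1 = (1/8)*1 = 1/8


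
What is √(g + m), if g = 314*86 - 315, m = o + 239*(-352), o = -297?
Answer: 2*I*√14434 ≈ 240.28*I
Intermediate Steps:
m = -84425 (m = -297 + 239*(-352) = -297 - 84128 = -84425)
g = 26689 (g = 27004 - 315 = 26689)
√(g + m) = √(26689 - 84425) = √(-57736) = 2*I*√14434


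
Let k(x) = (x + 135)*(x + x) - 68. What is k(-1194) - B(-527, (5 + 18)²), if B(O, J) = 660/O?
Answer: 1332690908/527 ≈ 2.5288e+6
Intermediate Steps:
k(x) = -68 + 2*x*(135 + x) (k(x) = (135 + x)*(2*x) - 68 = 2*x*(135 + x) - 68 = -68 + 2*x*(135 + x))
k(-1194) - B(-527, (5 + 18)²) = (-68 + 2*(-1194)² + 270*(-1194)) - 660/(-527) = (-68 + 2*1425636 - 322380) - 660*(-1)/527 = (-68 + 2851272 - 322380) - 1*(-660/527) = 2528824 + 660/527 = 1332690908/527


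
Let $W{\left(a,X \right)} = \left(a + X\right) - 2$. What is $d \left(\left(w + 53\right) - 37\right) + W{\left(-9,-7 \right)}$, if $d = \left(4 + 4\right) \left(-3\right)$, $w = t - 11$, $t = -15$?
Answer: $222$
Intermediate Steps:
$W{\left(a,X \right)} = -2 + X + a$ ($W{\left(a,X \right)} = \left(X + a\right) - 2 = -2 + X + a$)
$w = -26$ ($w = -15 - 11 = -26$)
$d = -24$ ($d = 8 \left(-3\right) = -24$)
$d \left(\left(w + 53\right) - 37\right) + W{\left(-9,-7 \right)} = - 24 \left(\left(-26 + 53\right) - 37\right) - 18 = - 24 \left(27 - 37\right) - 18 = \left(-24\right) \left(-10\right) - 18 = 240 - 18 = 222$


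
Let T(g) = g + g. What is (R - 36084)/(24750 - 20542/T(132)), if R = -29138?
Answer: -8609304/3256729 ≈ -2.6435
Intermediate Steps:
T(g) = 2*g
(R - 36084)/(24750 - 20542/T(132)) = (-29138 - 36084)/(24750 - 20542/(2*132)) = -65222/(24750 - 20542/264) = -65222/(24750 - 20542*1/264) = -65222/(24750 - 10271/132) = -65222/3256729/132 = -65222*132/3256729 = -8609304/3256729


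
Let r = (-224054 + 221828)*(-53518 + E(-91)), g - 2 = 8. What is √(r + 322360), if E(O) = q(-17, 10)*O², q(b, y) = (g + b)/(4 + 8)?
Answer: √520825226/2 ≈ 11411.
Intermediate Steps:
g = 10 (g = 2 + 8 = 10)
q(b, y) = ⅚ + b/12 (q(b, y) = (10 + b)/(4 + 8) = (10 + b)/12 = (10 + b)*(1/12) = ⅚ + b/12)
E(O) = -7*O²/12 (E(O) = (⅚ + (1/12)*(-17))*O² = (⅚ - 17/12)*O² = -7*O²/12)
r = 259767893/2 (r = (-224054 + 221828)*(-53518 - 7/12*(-91)²) = -2226*(-53518 - 7/12*8281) = -2226*(-53518 - 57967/12) = -2226*(-700183/12) = 259767893/2 ≈ 1.2988e+8)
√(r + 322360) = √(259767893/2 + 322360) = √(260412613/2) = √520825226/2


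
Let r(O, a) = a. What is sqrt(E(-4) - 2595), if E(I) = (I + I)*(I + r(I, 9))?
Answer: I*sqrt(2635) ≈ 51.332*I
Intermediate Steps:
E(I) = 2*I*(9 + I) (E(I) = (I + I)*(I + 9) = (2*I)*(9 + I) = 2*I*(9 + I))
sqrt(E(-4) - 2595) = sqrt(2*(-4)*(9 - 4) - 2595) = sqrt(2*(-4)*5 - 2595) = sqrt(-40 - 2595) = sqrt(-2635) = I*sqrt(2635)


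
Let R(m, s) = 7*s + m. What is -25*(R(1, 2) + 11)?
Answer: -650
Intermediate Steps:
R(m, s) = m + 7*s
-25*(R(1, 2) + 11) = -25*((1 + 7*2) + 11) = -25*((1 + 14) + 11) = -25*(15 + 11) = -25*26 = -650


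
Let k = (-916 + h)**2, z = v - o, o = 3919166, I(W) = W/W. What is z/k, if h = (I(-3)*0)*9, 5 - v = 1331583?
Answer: -656343/104882 ≈ -6.2579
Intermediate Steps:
v = -1331578 (v = 5 - 1*1331583 = 5 - 1331583 = -1331578)
I(W) = 1
h = 0 (h = (1*0)*9 = 0*9 = 0)
z = -5250744 (z = -1331578 - 1*3919166 = -1331578 - 3919166 = -5250744)
k = 839056 (k = (-916 + 0)**2 = (-916)**2 = 839056)
z/k = -5250744/839056 = -5250744*1/839056 = -656343/104882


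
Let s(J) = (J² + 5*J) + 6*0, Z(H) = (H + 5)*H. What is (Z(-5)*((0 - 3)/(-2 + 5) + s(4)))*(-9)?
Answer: 0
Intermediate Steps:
Z(H) = H*(5 + H) (Z(H) = (5 + H)*H = H*(5 + H))
s(J) = J² + 5*J (s(J) = (J² + 5*J) + 0 = J² + 5*J)
(Z(-5)*((0 - 3)/(-2 + 5) + s(4)))*(-9) = ((-5*(5 - 5))*((0 - 3)/(-2 + 5) + 4*(5 + 4)))*(-9) = ((-5*0)*(-3/3 + 4*9))*(-9) = (0*(-3*⅓ + 36))*(-9) = (0*(-1 + 36))*(-9) = (0*35)*(-9) = 0*(-9) = 0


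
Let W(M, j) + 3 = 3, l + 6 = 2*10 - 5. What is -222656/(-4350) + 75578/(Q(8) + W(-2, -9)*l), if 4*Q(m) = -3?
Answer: -73021624/725 ≈ -1.0072e+5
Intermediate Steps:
l = 9 (l = -6 + (2*10 - 5) = -6 + (20 - 5) = -6 + 15 = 9)
W(M, j) = 0 (W(M, j) = -3 + 3 = 0)
Q(m) = -3/4 (Q(m) = (1/4)*(-3) = -3/4)
-222656/(-4350) + 75578/(Q(8) + W(-2, -9)*l) = -222656/(-4350) + 75578/(-3/4 + 0*9) = -222656*(-1/4350) + 75578/(-3/4 + 0) = 111328/2175 + 75578/(-3/4) = 111328/2175 + 75578*(-4/3) = 111328/2175 - 302312/3 = -73021624/725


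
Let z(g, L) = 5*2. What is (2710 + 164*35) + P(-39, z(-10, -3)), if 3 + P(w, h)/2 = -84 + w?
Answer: 8198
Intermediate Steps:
z(g, L) = 10
P(w, h) = -174 + 2*w (P(w, h) = -6 + 2*(-84 + w) = -6 + (-168 + 2*w) = -174 + 2*w)
(2710 + 164*35) + P(-39, z(-10, -3)) = (2710 + 164*35) + (-174 + 2*(-39)) = (2710 + 5740) + (-174 - 78) = 8450 - 252 = 8198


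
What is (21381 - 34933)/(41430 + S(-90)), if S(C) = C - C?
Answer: -6776/20715 ≈ -0.32711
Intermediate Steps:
S(C) = 0
(21381 - 34933)/(41430 + S(-90)) = (21381 - 34933)/(41430 + 0) = -13552/41430 = -13552*1/41430 = -6776/20715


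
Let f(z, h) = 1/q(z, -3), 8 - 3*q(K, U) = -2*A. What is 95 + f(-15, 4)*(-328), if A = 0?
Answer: -28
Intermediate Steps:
q(K, U) = 8/3 (q(K, U) = 8/3 - (-2)*0/3 = 8/3 - ⅓*0 = 8/3 + 0 = 8/3)
f(z, h) = 3/8 (f(z, h) = 1/(8/3) = 3/8)
95 + f(-15, 4)*(-328) = 95 + (3/8)*(-328) = 95 - 123 = -28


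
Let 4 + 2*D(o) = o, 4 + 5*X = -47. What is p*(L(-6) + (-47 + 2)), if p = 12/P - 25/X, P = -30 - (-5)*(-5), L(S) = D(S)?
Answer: -62630/561 ≈ -111.64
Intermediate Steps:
X = -51/5 (X = -4/5 + (1/5)*(-47) = -4/5 - 47/5 = -51/5 ≈ -10.200)
D(o) = -2 + o/2
L(S) = -2 + S/2
P = -55 (P = -30 - 1*25 = -30 - 25 = -55)
p = 6263/2805 (p = 12/(-55) - 25/(-51/5) = 12*(-1/55) - 25*(-5/51) = -12/55 + 125/51 = 6263/2805 ≈ 2.2328)
p*(L(-6) + (-47 + 2)) = 6263*((-2 + (1/2)*(-6)) + (-47 + 2))/2805 = 6263*((-2 - 3) - 45)/2805 = 6263*(-5 - 45)/2805 = (6263/2805)*(-50) = -62630/561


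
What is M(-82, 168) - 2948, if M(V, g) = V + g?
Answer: -2862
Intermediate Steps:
M(-82, 168) - 2948 = (-82 + 168) - 2948 = 86 - 2948 = -2862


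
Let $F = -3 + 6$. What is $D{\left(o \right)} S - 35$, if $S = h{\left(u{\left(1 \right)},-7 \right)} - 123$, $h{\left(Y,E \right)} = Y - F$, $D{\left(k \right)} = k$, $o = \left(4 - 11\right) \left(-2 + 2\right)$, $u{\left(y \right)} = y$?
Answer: $-35$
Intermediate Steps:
$F = 3$
$o = 0$ ($o = \left(-7\right) 0 = 0$)
$h{\left(Y,E \right)} = -3 + Y$ ($h{\left(Y,E \right)} = Y - 3 = -3 + Y$)
$S = -125$ ($S = \left(-3 + 1\right) - 123 = -2 - 123 = -125$)
$D{\left(o \right)} S - 35 = 0 \left(-125\right) - 35 = 0 - 35 = -35$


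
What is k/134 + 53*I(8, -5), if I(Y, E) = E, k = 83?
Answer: -35427/134 ≈ -264.38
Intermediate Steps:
k/134 + 53*I(8, -5) = 83/134 + 53*(-5) = 83*(1/134) - 265 = 83/134 - 265 = -35427/134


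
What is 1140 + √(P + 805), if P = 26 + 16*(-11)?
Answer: 1140 + √655 ≈ 1165.6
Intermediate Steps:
P = -150 (P = 26 - 176 = -150)
1140 + √(P + 805) = 1140 + √(-150 + 805) = 1140 + √655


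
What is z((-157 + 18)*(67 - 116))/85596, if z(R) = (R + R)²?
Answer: 6627103/3057 ≈ 2167.8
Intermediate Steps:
z(R) = 4*R² (z(R) = (2*R)² = 4*R²)
z((-157 + 18)*(67 - 116))/85596 = (4*((-157 + 18)*(67 - 116))²)/85596 = (4*(-139*(-49))²)*(1/85596) = (4*6811²)*(1/85596) = (4*46389721)*(1/85596) = 185558884*(1/85596) = 6627103/3057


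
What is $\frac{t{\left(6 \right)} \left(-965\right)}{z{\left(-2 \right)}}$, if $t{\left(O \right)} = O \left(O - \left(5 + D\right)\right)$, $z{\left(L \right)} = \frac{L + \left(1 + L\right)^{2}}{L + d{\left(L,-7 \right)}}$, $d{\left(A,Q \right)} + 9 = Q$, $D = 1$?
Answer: $0$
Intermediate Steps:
$d{\left(A,Q \right)} = -9 + Q$
$z{\left(L \right)} = \frac{L + \left(1 + L\right)^{2}}{-16 + L}$ ($z{\left(L \right)} = \frac{L + \left(1 + L\right)^{2}}{L - 16} = \frac{L + \left(1 + L\right)^{2}}{-16 + L}$)
$t{\left(O \right)} = O \left(-6 + O\right)$ ($t{\left(O \right)} = O \left(O - 6\right) = O \left(-6 + O\right)$)
$\frac{t{\left(6 \right)} \left(-965\right)}{z{\left(-2 \right)}} = \frac{6 \left(-6 + 6\right) \left(-965\right)}{\frac{1}{-16 - 2} \left(-2 + \left(1 - 2\right)^{2}\right)} = \frac{6 \cdot 0 \left(-965\right)}{\frac{1}{-18} \left(-2 + \left(-1\right)^{2}\right)} = \frac{0 \left(-965\right)}{\left(- \frac{1}{18}\right) \left(-2 + 1\right)} = \frac{0}{\left(- \frac{1}{18}\right) \left(-1\right)} = 0 \frac{1}{\frac{1}{18}} = 0 \cdot 18 = 0$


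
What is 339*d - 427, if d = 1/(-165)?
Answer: -23598/55 ≈ -429.05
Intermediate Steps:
d = -1/165 ≈ -0.0060606
339*d - 427 = 339*(-1/165) - 427 = -113/55 - 427 = -23598/55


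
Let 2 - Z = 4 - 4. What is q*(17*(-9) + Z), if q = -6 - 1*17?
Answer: 3473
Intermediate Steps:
q = -23 (q = -6 - 17 = -23)
Z = 2 (Z = 2 - (4 - 4) = 2 - 1*0 = 2 + 0 = 2)
q*(17*(-9) + Z) = -23*(17*(-9) + 2) = -23*(-153 + 2) = -23*(-151) = 3473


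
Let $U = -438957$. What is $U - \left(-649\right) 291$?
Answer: $-250098$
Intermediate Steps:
$U - \left(-649\right) 291 = -438957 - \left(-649\right) 291 = -438957 - -188859 = -438957 + 188859 = -250098$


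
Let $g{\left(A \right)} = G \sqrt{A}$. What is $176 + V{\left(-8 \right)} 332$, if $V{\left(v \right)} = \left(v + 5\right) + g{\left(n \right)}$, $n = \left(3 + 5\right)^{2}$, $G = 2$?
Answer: $4492$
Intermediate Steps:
$n = 64$ ($n = 8^{2} = 64$)
$g{\left(A \right)} = 2 \sqrt{A}$
$V{\left(v \right)} = 21 + v$ ($V{\left(v \right)} = \left(v + 5\right) + 2 \sqrt{64} = \left(5 + v\right) + 2 \cdot 8 = \left(5 + v\right) + 16 = 21 + v$)
$176 + V{\left(-8 \right)} 332 = 176 + \left(21 - 8\right) 332 = 176 + 13 \cdot 332 = 176 + 4316 = 4492$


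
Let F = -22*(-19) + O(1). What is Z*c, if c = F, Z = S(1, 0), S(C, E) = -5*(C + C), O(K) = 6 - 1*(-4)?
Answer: -4280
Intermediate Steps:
O(K) = 10 (O(K) = 6 + 4 = 10)
S(C, E) = -10*C
Z = -10 (Z = -10*1 = -10)
F = 428 (F = -22*(-19) + 10 = 418 + 10 = 428)
c = 428
Z*c = -10*428 = -4280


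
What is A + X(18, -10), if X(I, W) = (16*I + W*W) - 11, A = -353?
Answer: 24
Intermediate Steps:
X(I, W) = -11 + W² + 16*I (X(I, W) = (16*I + W²) - 11 = (W² + 16*I) - 11 = -11 + W² + 16*I)
A + X(18, -10) = -353 + (-11 + (-10)² + 16*18) = -353 + (-11 + 100 + 288) = -353 + 377 = 24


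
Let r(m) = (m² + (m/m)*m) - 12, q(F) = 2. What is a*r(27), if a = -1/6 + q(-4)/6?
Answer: 124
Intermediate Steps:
r(m) = -12 + m + m² (r(m) = (m² + 1*m) - 12 = (m² + m) - 12 = (m + m²) - 12 = -12 + m + m²)
a = ⅙ (a = -1/6 + 2/6 = -1*⅙ + 2*(⅙) = -⅙ + ⅓ = ⅙ ≈ 0.16667)
a*r(27) = (-12 + 27 + 27²)/6 = (-12 + 27 + 729)/6 = (⅙)*744 = 124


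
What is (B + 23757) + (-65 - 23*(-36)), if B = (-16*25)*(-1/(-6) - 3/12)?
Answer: 73660/3 ≈ 24553.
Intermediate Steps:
B = 100/3 (B = -400*(-1*(-⅙) - 3*1/12) = -400*(⅙ - ¼) = -400*(-1/12) = 100/3 ≈ 33.333)
(B + 23757) + (-65 - 23*(-36)) = (100/3 + 23757) + (-65 - 23*(-36)) = 71371/3 + (-65 + 828) = 71371/3 + 763 = 73660/3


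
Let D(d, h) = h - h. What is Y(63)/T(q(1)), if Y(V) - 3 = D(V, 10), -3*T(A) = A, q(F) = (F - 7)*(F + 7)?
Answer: 3/16 ≈ 0.18750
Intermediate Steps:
D(d, h) = 0
q(F) = (-7 + F)*(7 + F)
T(A) = -A/3
Y(V) = 3 (Y(V) = 3 + 0 = 3)
Y(63)/T(q(1)) = 3/((-(-49 + 1²)/3)) = 3/((-(-49 + 1)/3)) = 3/((-⅓*(-48))) = 3/16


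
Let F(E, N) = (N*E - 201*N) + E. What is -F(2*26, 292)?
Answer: 43456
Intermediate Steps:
F(E, N) = E - 201*N + E*N (F(E, N) = (E*N - 201*N) + E = (-201*N + E*N) + E = E - 201*N + E*N)
-F(2*26, 292) = -(2*26 - 201*292 + (2*26)*292) = -(52 - 58692 + 52*292) = -(52 - 58692 + 15184) = -1*(-43456) = 43456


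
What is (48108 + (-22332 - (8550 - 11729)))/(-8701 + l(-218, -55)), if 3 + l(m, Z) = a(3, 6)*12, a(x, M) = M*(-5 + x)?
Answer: -28955/8848 ≈ -3.2725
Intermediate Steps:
l(m, Z) = -147 (l(m, Z) = -3 + (6*(-5 + 3))*12 = -3 + (6*(-2))*12 = -3 - 12*12 = -3 - 144 = -147)
(48108 + (-22332 - (8550 - 11729)))/(-8701 + l(-218, -55)) = (48108 + (-22332 - (8550 - 11729)))/(-8701 - 147) = (48108 + (-22332 - 1*(-3179)))/(-8848) = (48108 + (-22332 + 3179))*(-1/8848) = (48108 - 19153)*(-1/8848) = 28955*(-1/8848) = -28955/8848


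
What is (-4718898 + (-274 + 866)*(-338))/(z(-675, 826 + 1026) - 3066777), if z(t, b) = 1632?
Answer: 4918994/3065145 ≈ 1.6048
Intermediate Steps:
(-4718898 + (-274 + 866)*(-338))/(z(-675, 826 + 1026) - 3066777) = (-4718898 + (-274 + 866)*(-338))/(1632 - 3066777) = (-4718898 + 592*(-338))/(-3065145) = (-4718898 - 200096)*(-1/3065145) = -4918994*(-1/3065145) = 4918994/3065145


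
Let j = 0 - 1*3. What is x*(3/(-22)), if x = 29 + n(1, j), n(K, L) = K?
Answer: -45/11 ≈ -4.0909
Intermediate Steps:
j = -3 (j = 0 - 3 = -3)
x = 30 (x = 29 + 1 = 30)
x*(3/(-22)) = 30*(3/(-22)) = 30*(-1/22*3) = 30*(-3/22) = -45/11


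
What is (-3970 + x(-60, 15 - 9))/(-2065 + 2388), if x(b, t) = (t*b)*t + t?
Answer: -6124/323 ≈ -18.960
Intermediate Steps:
x(b, t) = t + b*t**2 (x(b, t) = (b*t)*t + t = b*t**2 + t = t + b*t**2)
(-3970 + x(-60, 15 - 9))/(-2065 + 2388) = (-3970 + (15 - 9)*(1 - 60*(15 - 9)))/(-2065 + 2388) = (-3970 + 6*(1 - 60*6))/323 = (-3970 + 6*(1 - 360))*(1/323) = (-3970 + 6*(-359))*(1/323) = (-3970 - 2154)*(1/323) = -6124*1/323 = -6124/323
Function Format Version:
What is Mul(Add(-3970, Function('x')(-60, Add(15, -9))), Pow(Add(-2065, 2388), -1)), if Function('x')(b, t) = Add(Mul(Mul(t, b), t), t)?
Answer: Rational(-6124, 323) ≈ -18.960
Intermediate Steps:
Function('x')(b, t) = Add(t, Mul(b, Pow(t, 2))) (Function('x')(b, t) = Add(Mul(Mul(b, t), t), t) = Add(Mul(b, Pow(t, 2)), t) = Add(t, Mul(b, Pow(t, 2))))
Mul(Add(-3970, Function('x')(-60, Add(15, -9))), Pow(Add(-2065, 2388), -1)) = Mul(Add(-3970, Mul(Add(15, -9), Add(1, Mul(-60, Add(15, -9))))), Pow(Add(-2065, 2388), -1)) = Mul(Add(-3970, Mul(6, Add(1, Mul(-60, 6)))), Pow(323, -1)) = Mul(Add(-3970, Mul(6, Add(1, -360))), Rational(1, 323)) = Mul(Add(-3970, Mul(6, -359)), Rational(1, 323)) = Mul(Add(-3970, -2154), Rational(1, 323)) = Mul(-6124, Rational(1, 323)) = Rational(-6124, 323)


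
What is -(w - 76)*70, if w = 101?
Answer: -1750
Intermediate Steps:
-(w - 76)*70 = -(101 - 76)*70 = -25*70 = -1*1750 = -1750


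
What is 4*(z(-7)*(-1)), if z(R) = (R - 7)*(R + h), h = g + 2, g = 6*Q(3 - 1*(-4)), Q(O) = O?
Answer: 2072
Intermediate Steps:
g = 42 (g = 6*(3 - 1*(-4)) = 6*(3 + 4) = 6*7 = 42)
h = 44 (h = 42 + 2 = 44)
z(R) = (-7 + R)*(44 + R) (z(R) = (R - 7)*(R + 44) = (-7 + R)*(44 + R))
4*(z(-7)*(-1)) = 4*((-308 + (-7)² + 37*(-7))*(-1)) = 4*((-308 + 49 - 259)*(-1)) = 4*(-518*(-1)) = 4*518 = 2072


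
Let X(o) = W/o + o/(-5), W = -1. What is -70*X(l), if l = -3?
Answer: -196/3 ≈ -65.333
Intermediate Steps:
X(o) = -1/o - o/5 (X(o) = -1/o + o/(-5) = -1/o + o*(-⅕) = -1/o - o/5)
-70*X(l) = -70*(-1/(-3) - ⅕*(-3)) = -70*(-1*(-⅓) + ⅗) = -70*(⅓ + ⅗) = -70*14/15 = -196/3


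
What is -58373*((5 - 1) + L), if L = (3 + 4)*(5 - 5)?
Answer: -233492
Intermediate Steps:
L = 0 (L = 7*0 = 0)
-58373*((5 - 1) + L) = -58373*((5 - 1) + 0) = -58373*(4 + 0) = -58373*4 = -233492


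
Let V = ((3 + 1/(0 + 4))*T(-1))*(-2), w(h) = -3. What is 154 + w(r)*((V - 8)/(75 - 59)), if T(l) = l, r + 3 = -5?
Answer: 4937/32 ≈ 154.28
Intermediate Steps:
r = -8 (r = -3 - 5 = -8)
V = 13/2 (V = ((3 + 1/(0 + 4))*(-1))*(-2) = ((3 + 1/4)*(-1))*(-2) = ((13/4)*(-1))*(-2) = -13/4*(-2) = 13/2 ≈ 6.5000)
154 + w(r)*((V - 8)/(75 - 59)) = 154 - 3*(13/2 - 8)/(75 - 59) = 154 - (-9)/(2*16) = 154 - 3*(-3/32) = 154 + 9/32 = 4937/32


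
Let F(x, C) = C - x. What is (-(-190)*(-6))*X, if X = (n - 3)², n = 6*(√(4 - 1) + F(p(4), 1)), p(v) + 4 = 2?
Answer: -379620 - 205200*√3 ≈ -7.3504e+5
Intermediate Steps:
p(v) = -2 (p(v) = -4 + 2 = -2)
n = 18 + 6*√3 (n = 6*(√(4 - 1) + (1 - 1*(-2))) = 6*(√3 + (1 + 2)) = 6*(√3 + 3) = 6*(3 + √3) = 18 + 6*√3 ≈ 28.392)
X = (15 + 6*√3)² (X = ((18 + 6*√3) - 3)² = (15 + 6*√3)² ≈ 644.77)
(-(-190)*(-6))*X = (-(-190)*(-6))*(333 + 180*√3) = (-38*30)*(333 + 180*√3) = -1140*(333 + 180*√3) = -379620 - 205200*√3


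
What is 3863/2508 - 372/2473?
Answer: 8620223/6202284 ≈ 1.3898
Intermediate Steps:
3863/2508 - 372/2473 = 8620223/6202284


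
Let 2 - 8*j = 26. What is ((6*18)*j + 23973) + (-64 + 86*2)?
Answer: 23757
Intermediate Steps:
j = -3 (j = ¼ - ⅛*26 = ¼ - 13/4 = -3)
((6*18)*j + 23973) + (-64 + 86*2) = ((6*18)*(-3) + 23973) + (-64 + 86*2) = (108*(-3) + 23973) + (-64 + 172) = (-324 + 23973) + 108 = 23649 + 108 = 23757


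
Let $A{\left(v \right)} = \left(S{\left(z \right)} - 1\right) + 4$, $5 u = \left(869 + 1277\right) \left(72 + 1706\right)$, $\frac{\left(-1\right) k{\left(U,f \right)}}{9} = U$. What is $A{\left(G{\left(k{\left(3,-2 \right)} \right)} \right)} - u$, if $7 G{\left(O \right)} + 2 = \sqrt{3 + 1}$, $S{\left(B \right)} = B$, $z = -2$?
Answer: $- \frac{3815583}{5} \approx -7.6312 \cdot 10^{5}$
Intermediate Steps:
$k{\left(U,f \right)} = - 9 U$
$G{\left(O \right)} = 0$ ($G{\left(O \right)} = - \frac{2}{7} + \frac{\sqrt{3 + 1}}{7} = - \frac{2}{7} + \frac{\sqrt{4}}{7} = - \frac{2}{7} + \frac{1}{7} \cdot 2 = - \frac{2}{7} + \frac{2}{7} = 0$)
$u = \frac{3815588}{5}$ ($u = \frac{\left(869 + 1277\right) \left(72 + 1706\right)}{5} = \frac{2146 \cdot 1778}{5} = \frac{1}{5} \cdot 3815588 = \frac{3815588}{5} \approx 7.6312 \cdot 10^{5}$)
$A{\left(v \right)} = 1$ ($A{\left(v \right)} = \left(-2 - 1\right) + 4 = -3 + 4 = 1$)
$A{\left(G{\left(k{\left(3,-2 \right)} \right)} \right)} - u = 1 - \frac{3815588}{5} = - \frac{3815583}{5}$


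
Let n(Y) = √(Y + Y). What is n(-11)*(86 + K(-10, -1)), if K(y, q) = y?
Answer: 76*I*√22 ≈ 356.47*I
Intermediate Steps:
n(Y) = √2*√Y (n(Y) = √(2*Y) = √2*√Y)
n(-11)*(86 + K(-10, -1)) = (√2*√(-11))*(86 - 10) = (√2*(I*√11))*76 = (I*√22)*76 = 76*I*√22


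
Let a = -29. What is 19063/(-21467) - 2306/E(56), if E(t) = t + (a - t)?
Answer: 48950075/622543 ≈ 78.629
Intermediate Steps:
E(t) = -29 (E(t) = t + (-29 - t) = -29)
19063/(-21467) - 2306/E(56) = 19063/(-21467) - 2306/(-29) = 19063*(-1/21467) - 2306*(-1/29) = -19063/21467 + 2306/29 = 48950075/622543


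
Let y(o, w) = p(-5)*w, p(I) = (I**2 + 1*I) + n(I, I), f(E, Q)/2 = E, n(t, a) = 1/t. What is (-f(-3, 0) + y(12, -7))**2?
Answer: 439569/25 ≈ 17583.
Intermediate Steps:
f(E, Q) = 2*E
p(I) = I + 1/I + I**2 (p(I) = (I**2 + 1*I) + 1/I = (I**2 + I) + 1/I = (I + I**2) + 1/I = I + 1/I + I**2)
y(o, w) = 99*w/5 (y(o, w) = (-5 + 1/(-5) + (-5)**2)*w = (-5 - 1/5 + 25)*w = 99*w/5)
(-f(-3, 0) + y(12, -7))**2 = (-2*(-3) + (99/5)*(-7))**2 = (-1*(-6) - 693/5)**2 = (6 - 693/5)**2 = (-663/5)**2 = 439569/25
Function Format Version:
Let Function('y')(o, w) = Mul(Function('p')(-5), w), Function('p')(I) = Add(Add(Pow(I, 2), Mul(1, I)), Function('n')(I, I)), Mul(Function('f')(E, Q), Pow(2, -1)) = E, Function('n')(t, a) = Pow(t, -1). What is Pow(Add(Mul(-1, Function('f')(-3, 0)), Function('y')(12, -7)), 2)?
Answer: Rational(439569, 25) ≈ 17583.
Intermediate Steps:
Function('f')(E, Q) = Mul(2, E)
Function('p')(I) = Add(I, Pow(I, -1), Pow(I, 2)) (Function('p')(I) = Add(Add(Pow(I, 2), Mul(1, I)), Pow(I, -1)) = Add(Add(Pow(I, 2), I), Pow(I, -1)) = Add(Add(I, Pow(I, 2)), Pow(I, -1)) = Add(I, Pow(I, -1), Pow(I, 2)))
Function('y')(o, w) = Mul(Rational(99, 5), w) (Function('y')(o, w) = Mul(Add(-5, Pow(-5, -1), Pow(-5, 2)), w) = Mul(Add(-5, Rational(-1, 5), 25), w) = Mul(Rational(99, 5), w))
Pow(Add(Mul(-1, Function('f')(-3, 0)), Function('y')(12, -7)), 2) = Pow(Add(Mul(-1, Mul(2, -3)), Mul(Rational(99, 5), -7)), 2) = Pow(Add(Mul(-1, -6), Rational(-693, 5)), 2) = Pow(Add(6, Rational(-693, 5)), 2) = Pow(Rational(-663, 5), 2) = Rational(439569, 25)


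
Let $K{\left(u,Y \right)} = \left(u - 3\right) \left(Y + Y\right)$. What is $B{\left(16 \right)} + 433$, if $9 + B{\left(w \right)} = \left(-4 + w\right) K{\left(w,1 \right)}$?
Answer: $736$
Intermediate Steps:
$K{\left(u,Y \right)} = 2 Y \left(-3 + u\right)$ ($K{\left(u,Y \right)} = \left(-3 + u\right) 2 Y = 2 Y \left(-3 + u\right)$)
$B{\left(w \right)} = -9 + \left(-6 + 2 w\right) \left(-4 + w\right)$ ($B{\left(w \right)} = -9 + \left(-4 + w\right) 2 \cdot 1 \left(-3 + w\right) = -9 + \left(-4 + w\right) \left(-6 + 2 w\right) = -9 + \left(-6 + 2 w\right) \left(-4 + w\right)$)
$B{\left(16 \right)} + 433 = \left(15 - 224 + 2 \cdot 16^{2}\right) + 433 = \left(15 - 224 + 2 \cdot 256\right) + 433 = \left(15 - 224 + 512\right) + 433 = 303 + 433 = 736$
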